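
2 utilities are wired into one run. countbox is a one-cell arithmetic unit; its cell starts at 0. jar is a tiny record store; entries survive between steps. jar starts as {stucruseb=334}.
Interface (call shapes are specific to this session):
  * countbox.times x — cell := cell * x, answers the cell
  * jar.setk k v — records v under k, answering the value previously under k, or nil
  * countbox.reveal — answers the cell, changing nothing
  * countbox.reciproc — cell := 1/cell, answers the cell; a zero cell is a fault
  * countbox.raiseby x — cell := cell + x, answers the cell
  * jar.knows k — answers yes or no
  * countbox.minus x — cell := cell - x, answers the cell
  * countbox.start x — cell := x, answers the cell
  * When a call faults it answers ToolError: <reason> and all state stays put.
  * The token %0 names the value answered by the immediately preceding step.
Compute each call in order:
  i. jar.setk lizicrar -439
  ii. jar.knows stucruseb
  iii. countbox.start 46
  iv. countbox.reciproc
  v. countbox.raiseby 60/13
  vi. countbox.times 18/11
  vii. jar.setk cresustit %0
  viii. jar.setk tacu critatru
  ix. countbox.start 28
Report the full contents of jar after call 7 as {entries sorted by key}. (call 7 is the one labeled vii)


> jar.setk k: lizicrar v: -439
:: nil
> jar.knows k: stucruseb
:: yes
> countbox.start x: 46
:: 46
> countbox.reciproc
:: 1/46
> countbox.raiseby x: 60/13
:: 2773/598
> countbox.times x: 18/11
:: 24957/3289
> jar.setk k: cresustit v: %0
:: nil
> jar.setk k: tacu v: critatru
:: nil
> countbox.start x: 28
:: 28

Answer: {cresustit=24957/3289, lizicrar=-439, stucruseb=334}


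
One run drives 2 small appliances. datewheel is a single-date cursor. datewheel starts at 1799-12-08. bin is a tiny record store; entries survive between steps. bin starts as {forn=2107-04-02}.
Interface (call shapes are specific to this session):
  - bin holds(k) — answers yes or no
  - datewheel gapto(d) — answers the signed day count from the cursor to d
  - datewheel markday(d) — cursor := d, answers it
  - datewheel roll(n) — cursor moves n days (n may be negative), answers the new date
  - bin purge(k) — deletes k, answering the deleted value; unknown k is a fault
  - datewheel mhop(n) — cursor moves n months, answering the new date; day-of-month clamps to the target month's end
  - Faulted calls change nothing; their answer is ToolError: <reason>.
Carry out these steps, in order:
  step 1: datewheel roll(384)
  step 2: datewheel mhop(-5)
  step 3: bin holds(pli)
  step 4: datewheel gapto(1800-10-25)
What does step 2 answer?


Answer: 1800-07-27

Derivation:
// 1. datewheel roll(384) : 1800-12-27
// 2. datewheel mhop(-5) : 1800-07-27
// 3. bin holds(pli) : no
// 4. datewheel gapto(1800-10-25) : 90


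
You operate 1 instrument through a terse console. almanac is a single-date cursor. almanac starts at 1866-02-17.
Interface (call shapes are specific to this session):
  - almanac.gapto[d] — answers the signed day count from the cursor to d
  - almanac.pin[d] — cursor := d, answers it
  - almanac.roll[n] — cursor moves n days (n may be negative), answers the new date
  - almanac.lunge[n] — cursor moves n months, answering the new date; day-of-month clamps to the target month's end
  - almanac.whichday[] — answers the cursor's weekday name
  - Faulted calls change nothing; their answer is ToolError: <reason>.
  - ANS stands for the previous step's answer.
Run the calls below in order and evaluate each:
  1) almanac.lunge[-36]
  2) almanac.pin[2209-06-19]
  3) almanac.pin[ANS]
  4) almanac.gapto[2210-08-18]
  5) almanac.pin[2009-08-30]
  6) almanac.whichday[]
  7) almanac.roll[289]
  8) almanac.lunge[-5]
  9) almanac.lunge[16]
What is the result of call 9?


Answer: 2011-05-15

Derivation:
Next I call almanac.lunge on -36: 1863-02-17.
I run almanac.pin on 2209-06-19, → 2209-06-19.
I use almanac.pin on ANS, and get 2209-06-19.
Using almanac.gapto on 2210-08-18, yielding 425.
Now I run almanac.pin on 2009-08-30, — result: 2009-08-30.
I run almanac.whichday(), giving Sunday.
Next I call almanac.roll on 289: 2010-06-15.
Invoking almanac.lunge on -5, and observe 2010-01-15.
Calling almanac.lunge on 16, yielding 2011-05-15.


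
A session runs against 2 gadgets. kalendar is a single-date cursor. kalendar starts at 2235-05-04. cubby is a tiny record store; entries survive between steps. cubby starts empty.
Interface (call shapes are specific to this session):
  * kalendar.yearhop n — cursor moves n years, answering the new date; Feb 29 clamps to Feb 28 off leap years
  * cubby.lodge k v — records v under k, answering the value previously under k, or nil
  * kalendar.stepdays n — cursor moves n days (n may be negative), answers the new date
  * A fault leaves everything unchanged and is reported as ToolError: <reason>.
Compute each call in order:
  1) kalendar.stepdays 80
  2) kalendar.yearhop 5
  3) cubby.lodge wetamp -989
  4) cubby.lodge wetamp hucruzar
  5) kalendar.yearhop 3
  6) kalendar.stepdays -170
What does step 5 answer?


[in] stepdays n: 80
[out] 2235-07-23
[in] yearhop n: 5
[out] 2240-07-23
[in] lodge k: wetamp v: -989
[out] nil
[in] lodge k: wetamp v: hucruzar
[out] -989
[in] yearhop n: 3
[out] 2243-07-23
[in] stepdays n: -170
[out] 2243-02-03

Answer: 2243-07-23


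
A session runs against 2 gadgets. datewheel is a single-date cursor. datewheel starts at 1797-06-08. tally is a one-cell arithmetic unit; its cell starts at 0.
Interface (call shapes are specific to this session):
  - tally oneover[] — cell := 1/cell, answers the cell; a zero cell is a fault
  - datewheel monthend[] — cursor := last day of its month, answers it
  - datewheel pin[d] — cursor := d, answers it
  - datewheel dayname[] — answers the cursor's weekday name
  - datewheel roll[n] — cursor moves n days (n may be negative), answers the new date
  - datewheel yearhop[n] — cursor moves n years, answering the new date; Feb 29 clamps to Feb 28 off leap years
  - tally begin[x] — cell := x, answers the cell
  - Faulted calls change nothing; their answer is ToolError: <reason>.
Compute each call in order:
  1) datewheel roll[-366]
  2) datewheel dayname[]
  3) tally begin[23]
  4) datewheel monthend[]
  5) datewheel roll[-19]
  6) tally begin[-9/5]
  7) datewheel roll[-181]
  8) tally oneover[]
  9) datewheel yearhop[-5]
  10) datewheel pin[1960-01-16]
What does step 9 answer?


[in] datewheel roll n='-366'
  1796-06-07
[in] datewheel dayname
  Tuesday
[in] tally begin x='23'
  23
[in] datewheel monthend
  1796-06-30
[in] datewheel roll n='-19'
  1796-06-11
[in] tally begin x='-9/5'
  -9/5
[in] datewheel roll n='-181'
  1795-12-13
[in] tally oneover
  -5/9
[in] datewheel yearhop n='-5'
  1790-12-13
[in] datewheel pin d='1960-01-16'
  1960-01-16

Answer: 1790-12-13


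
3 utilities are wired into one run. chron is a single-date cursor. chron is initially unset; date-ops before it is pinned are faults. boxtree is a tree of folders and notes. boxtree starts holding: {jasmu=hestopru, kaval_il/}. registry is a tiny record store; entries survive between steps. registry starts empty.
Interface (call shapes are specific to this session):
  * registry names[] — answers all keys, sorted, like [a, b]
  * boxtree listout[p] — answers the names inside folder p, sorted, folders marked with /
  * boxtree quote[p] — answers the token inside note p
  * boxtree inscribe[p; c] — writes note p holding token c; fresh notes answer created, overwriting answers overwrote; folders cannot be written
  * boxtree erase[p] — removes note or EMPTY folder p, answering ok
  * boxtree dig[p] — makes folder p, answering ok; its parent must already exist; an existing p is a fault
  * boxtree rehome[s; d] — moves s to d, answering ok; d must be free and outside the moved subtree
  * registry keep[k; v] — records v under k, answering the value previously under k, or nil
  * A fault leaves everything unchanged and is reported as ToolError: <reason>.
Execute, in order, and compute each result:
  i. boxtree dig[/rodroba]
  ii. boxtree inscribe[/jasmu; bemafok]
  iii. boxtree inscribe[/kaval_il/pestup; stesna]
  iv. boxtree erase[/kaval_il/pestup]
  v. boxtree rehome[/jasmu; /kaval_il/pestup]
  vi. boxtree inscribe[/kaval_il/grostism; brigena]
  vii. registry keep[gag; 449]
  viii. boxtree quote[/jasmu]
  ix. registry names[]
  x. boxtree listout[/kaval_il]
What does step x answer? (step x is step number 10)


Answer: [grostism, pestup]

Derivation:
~$ boxtree dig p→/rodroba
  ok
~$ boxtree inscribe p→/jasmu c→bemafok
  overwrote
~$ boxtree inscribe p→/kaval_il/pestup c→stesna
  created
~$ boxtree erase p→/kaval_il/pestup
  ok
~$ boxtree rehome s→/jasmu d→/kaval_il/pestup
  ok
~$ boxtree inscribe p→/kaval_il/grostism c→brigena
  created
~$ registry keep k→gag v→449
  nil
~$ boxtree quote p→/jasmu
  ToolError: not found
~$ registry names
  [gag]
~$ boxtree listout p→/kaval_il
  [grostism, pestup]


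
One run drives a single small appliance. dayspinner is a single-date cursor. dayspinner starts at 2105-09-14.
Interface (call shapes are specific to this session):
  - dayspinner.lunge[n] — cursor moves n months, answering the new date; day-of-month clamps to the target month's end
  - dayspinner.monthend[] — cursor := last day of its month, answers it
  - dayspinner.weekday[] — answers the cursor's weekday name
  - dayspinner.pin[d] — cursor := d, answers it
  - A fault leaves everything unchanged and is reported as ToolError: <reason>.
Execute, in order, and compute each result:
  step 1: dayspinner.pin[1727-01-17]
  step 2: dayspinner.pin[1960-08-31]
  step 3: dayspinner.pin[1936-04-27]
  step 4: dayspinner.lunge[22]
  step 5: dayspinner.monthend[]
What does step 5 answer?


Answer: 1938-02-28

Derivation:
I invoke pin on d→1727-01-17, — result: 1727-01-17.
I use pin on d→1960-08-31, and get 1960-08-31.
Now I run pin on d→1936-04-27, which returns 1936-04-27.
I call lunge on n→22, and get 1938-02-27.
I invoke monthend(), → 1938-02-28.


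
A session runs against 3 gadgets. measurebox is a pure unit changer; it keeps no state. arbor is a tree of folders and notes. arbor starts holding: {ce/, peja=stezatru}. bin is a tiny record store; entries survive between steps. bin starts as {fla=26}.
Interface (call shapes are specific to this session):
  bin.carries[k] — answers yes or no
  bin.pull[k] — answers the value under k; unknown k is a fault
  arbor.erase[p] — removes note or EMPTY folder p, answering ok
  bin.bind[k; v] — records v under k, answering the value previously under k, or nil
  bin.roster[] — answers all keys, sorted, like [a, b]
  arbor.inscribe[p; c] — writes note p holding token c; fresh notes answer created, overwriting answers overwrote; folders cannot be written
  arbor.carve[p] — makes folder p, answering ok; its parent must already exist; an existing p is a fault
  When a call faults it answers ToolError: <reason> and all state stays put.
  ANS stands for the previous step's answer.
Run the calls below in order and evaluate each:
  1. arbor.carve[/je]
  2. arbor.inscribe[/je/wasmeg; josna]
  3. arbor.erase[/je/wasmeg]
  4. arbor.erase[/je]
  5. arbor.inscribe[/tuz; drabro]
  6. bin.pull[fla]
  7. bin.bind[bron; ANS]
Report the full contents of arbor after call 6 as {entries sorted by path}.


→ arbor.carve(p→/je)
← ok
→ arbor.inscribe(p→/je/wasmeg, c→josna)
← created
→ arbor.erase(p→/je/wasmeg)
← ok
→ arbor.erase(p→/je)
← ok
→ arbor.inscribe(p→/tuz, c→drabro)
← created
→ bin.pull(k→fla)
← 26
→ bin.bind(k→bron, v→ANS)
← nil

Answer: {ce/, peja=stezatru, tuz=drabro}


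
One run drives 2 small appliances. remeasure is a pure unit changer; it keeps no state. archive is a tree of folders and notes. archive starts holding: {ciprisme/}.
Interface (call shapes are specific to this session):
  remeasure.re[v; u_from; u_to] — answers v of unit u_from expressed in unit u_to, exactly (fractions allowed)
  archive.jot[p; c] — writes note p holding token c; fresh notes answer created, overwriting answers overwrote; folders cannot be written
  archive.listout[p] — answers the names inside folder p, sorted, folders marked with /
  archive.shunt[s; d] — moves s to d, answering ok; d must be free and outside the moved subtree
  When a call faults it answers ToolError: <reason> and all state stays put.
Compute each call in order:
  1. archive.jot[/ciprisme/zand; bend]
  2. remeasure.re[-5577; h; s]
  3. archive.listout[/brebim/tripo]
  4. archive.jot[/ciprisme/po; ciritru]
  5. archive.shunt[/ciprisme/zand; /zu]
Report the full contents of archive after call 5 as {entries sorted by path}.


Answer: {ciprisme/, ciprisme/po=ciritru, zu=bend}

Derivation:
~$ archive.jot p: /ciprisme/zand c: bend
[out] created
~$ remeasure.re v: -5577 u_from: h u_to: s
[out] -20077200
~$ archive.listout p: /brebim/tripo
[out] ToolError: not found
~$ archive.jot p: /ciprisme/po c: ciritru
[out] created
~$ archive.shunt s: /ciprisme/zand d: /zu
[out] ok


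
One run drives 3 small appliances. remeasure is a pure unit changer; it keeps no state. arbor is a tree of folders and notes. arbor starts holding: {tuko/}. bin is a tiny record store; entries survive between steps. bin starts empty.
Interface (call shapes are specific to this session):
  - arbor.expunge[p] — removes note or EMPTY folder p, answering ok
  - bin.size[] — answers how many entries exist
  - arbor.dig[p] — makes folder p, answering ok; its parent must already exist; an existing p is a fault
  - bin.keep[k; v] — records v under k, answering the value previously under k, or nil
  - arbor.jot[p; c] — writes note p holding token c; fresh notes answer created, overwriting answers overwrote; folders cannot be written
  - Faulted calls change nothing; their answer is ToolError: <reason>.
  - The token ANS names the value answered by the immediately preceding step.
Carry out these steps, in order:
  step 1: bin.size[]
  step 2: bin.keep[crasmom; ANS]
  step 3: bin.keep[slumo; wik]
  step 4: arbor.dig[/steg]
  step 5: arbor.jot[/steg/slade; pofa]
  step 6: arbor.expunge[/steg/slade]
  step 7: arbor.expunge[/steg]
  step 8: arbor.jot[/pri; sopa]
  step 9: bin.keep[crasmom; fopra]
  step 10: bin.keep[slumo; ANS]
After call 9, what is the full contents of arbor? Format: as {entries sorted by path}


$ size
:: 0
$ keep k=crasmom v=ANS
:: nil
$ keep k=slumo v=wik
:: nil
$ dig p=/steg
:: ok
$ jot p=/steg/slade c=pofa
:: created
$ expunge p=/steg/slade
:: ok
$ expunge p=/steg
:: ok
$ jot p=/pri c=sopa
:: created
$ keep k=crasmom v=fopra
:: 0
$ keep k=slumo v=ANS
:: wik

Answer: {pri=sopa, tuko/}


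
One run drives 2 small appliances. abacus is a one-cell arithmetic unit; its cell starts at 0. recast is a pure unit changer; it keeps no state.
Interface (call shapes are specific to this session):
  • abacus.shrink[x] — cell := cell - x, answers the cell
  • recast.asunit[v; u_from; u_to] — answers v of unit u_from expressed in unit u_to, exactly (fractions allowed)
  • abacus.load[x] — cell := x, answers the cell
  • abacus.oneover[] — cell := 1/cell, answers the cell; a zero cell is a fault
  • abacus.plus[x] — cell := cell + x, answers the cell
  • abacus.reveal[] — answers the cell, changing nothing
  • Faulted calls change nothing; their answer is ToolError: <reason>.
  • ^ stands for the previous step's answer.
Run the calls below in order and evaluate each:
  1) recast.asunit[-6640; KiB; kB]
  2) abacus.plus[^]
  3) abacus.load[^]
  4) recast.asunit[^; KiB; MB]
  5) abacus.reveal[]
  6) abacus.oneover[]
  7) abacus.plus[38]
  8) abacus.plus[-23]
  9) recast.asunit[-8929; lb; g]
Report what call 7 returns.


! recast.asunit(v='-6640', u_from='KiB', u_to='kB') ~> -169984/25
! abacus.plus(x='^') ~> -169984/25
! abacus.load(x='^') ~> -169984/25
! recast.asunit(v='^', u_from='KiB', u_to='MB') ~> -2719744/390625
! abacus.reveal() ~> -169984/25
! abacus.oneover() ~> -25/169984
! abacus.plus(x='38') ~> 6459367/169984
! abacus.plus(x='-23') ~> 2549735/169984
! recast.asunit(v='-8929', u_from='lb', u_to='g') ~> -405012627173/100000

Answer: 6459367/169984


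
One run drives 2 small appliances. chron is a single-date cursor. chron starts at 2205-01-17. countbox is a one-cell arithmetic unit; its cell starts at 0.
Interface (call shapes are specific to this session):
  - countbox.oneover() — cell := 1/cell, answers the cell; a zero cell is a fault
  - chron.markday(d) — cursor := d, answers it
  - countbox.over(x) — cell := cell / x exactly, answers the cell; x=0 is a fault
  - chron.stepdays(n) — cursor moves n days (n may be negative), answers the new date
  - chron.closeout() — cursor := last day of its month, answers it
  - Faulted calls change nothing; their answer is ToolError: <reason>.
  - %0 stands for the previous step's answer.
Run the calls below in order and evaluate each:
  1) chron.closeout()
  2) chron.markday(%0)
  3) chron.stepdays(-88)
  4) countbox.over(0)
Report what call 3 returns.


% closeout
  2205-01-31
% markday d: %0
  2205-01-31
% stepdays n: -88
  2204-11-04
% over x: 0
  ToolError: division by zero

Answer: 2204-11-04


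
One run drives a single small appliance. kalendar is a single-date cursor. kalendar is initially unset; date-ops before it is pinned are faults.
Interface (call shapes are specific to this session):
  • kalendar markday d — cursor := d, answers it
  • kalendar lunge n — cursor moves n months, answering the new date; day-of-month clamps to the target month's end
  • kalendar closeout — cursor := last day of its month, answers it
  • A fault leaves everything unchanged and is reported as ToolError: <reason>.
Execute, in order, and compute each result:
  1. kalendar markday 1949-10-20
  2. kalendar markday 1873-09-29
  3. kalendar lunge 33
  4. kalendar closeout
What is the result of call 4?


Act: kalendar markday[d='1949-10-20']
Obs: 1949-10-20
Act: kalendar markday[d='1873-09-29']
Obs: 1873-09-29
Act: kalendar lunge[n='33']
Obs: 1876-06-29
Act: kalendar closeout[]
Obs: 1876-06-30

Answer: 1876-06-30


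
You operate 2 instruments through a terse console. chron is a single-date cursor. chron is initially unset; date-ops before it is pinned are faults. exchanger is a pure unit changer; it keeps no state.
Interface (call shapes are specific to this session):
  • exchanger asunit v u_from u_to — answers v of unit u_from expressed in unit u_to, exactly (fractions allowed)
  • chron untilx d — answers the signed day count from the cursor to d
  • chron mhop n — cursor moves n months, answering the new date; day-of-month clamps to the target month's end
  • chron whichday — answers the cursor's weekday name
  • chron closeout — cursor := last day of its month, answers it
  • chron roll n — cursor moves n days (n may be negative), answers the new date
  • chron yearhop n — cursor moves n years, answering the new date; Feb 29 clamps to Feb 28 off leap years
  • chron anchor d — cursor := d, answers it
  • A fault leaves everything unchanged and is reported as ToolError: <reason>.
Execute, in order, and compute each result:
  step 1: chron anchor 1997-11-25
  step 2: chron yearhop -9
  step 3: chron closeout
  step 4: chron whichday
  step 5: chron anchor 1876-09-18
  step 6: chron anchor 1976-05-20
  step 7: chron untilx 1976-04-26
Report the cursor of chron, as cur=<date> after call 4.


Answer: cur=1988-11-30

Derivation:
==> chron anchor(1997-11-25)
<== 1997-11-25
==> chron yearhop(-9)
<== 1988-11-25
==> chron closeout()
<== 1988-11-30
==> chron whichday()
<== Wednesday
==> chron anchor(1876-09-18)
<== 1876-09-18
==> chron anchor(1976-05-20)
<== 1976-05-20
==> chron untilx(1976-04-26)
<== -24


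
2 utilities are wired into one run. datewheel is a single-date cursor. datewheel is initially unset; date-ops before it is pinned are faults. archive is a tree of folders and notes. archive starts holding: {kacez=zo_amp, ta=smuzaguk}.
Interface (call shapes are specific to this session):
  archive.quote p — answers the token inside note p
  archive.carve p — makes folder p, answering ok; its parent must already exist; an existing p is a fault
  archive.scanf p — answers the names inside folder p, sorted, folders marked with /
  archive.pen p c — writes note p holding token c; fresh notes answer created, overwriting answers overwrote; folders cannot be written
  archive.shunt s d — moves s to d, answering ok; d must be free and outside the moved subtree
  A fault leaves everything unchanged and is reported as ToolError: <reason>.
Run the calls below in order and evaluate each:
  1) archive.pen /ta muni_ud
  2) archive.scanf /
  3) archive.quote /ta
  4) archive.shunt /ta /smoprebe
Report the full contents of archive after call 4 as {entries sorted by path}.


I try archive.pen using p: /ta, c: muni_ud, which returns overwrote.
I use archive.scanf using p: /, giving [kacez, ta].
Using archive.quote using p: /ta, yielding muni_ud.
Using archive.shunt using s: /ta, d: /smoprebe, → ok.

Answer: {kacez=zo_amp, smoprebe=muni_ud}


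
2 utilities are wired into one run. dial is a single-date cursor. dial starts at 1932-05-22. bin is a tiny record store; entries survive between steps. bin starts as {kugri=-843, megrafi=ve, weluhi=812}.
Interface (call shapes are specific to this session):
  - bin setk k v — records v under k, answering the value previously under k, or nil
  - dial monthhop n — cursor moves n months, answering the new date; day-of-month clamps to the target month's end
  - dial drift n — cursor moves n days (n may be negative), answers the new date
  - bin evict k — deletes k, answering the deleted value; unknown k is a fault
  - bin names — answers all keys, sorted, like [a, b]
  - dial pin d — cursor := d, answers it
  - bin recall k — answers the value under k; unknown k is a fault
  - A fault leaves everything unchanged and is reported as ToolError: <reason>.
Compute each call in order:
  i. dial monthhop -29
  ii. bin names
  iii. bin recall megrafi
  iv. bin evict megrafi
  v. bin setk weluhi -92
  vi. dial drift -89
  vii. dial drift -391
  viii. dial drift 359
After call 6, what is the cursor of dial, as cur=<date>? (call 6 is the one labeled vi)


Step: dial monthhop[n→-29]
Result: 1929-12-22
Step: bin names[]
Result: [kugri, megrafi, weluhi]
Step: bin recall[k→megrafi]
Result: ve
Step: bin evict[k→megrafi]
Result: ve
Step: bin setk[k→weluhi; v→-92]
Result: 812
Step: dial drift[n→-89]
Result: 1929-09-24
Step: dial drift[n→-391]
Result: 1928-08-29
Step: dial drift[n→359]
Result: 1929-08-23

Answer: cur=1929-09-24


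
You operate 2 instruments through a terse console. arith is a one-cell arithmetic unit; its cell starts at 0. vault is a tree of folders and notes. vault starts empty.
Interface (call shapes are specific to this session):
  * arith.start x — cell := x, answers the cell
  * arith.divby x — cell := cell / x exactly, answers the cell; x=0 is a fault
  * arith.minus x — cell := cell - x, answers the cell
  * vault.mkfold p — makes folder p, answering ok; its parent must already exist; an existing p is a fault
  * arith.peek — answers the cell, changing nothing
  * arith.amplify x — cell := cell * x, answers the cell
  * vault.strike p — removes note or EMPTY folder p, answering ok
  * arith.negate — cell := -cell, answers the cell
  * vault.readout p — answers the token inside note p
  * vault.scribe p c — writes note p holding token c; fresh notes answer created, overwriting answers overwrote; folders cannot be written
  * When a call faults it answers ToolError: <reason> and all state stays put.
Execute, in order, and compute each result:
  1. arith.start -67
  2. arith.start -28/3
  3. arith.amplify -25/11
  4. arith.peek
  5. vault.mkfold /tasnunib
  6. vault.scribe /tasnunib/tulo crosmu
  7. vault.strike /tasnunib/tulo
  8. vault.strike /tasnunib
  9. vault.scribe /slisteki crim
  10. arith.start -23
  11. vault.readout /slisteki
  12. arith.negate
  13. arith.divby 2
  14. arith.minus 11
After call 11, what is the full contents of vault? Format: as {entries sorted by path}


Answer: {slisteki=crim}

Derivation:
;; 1. arith.start(x: -67) : -67
;; 2. arith.start(x: -28/3) : -28/3
;; 3. arith.amplify(x: -25/11) : 700/33
;; 4. arith.peek() : 700/33
;; 5. vault.mkfold(p: /tasnunib) : ok
;; 6. vault.scribe(p: /tasnunib/tulo, c: crosmu) : created
;; 7. vault.strike(p: /tasnunib/tulo) : ok
;; 8. vault.strike(p: /tasnunib) : ok
;; 9. vault.scribe(p: /slisteki, c: crim) : created
;; 10. arith.start(x: -23) : -23
;; 11. vault.readout(p: /slisteki) : crim
;; 12. arith.negate() : 23
;; 13. arith.divby(x: 2) : 23/2
;; 14. arith.minus(x: 11) : 1/2


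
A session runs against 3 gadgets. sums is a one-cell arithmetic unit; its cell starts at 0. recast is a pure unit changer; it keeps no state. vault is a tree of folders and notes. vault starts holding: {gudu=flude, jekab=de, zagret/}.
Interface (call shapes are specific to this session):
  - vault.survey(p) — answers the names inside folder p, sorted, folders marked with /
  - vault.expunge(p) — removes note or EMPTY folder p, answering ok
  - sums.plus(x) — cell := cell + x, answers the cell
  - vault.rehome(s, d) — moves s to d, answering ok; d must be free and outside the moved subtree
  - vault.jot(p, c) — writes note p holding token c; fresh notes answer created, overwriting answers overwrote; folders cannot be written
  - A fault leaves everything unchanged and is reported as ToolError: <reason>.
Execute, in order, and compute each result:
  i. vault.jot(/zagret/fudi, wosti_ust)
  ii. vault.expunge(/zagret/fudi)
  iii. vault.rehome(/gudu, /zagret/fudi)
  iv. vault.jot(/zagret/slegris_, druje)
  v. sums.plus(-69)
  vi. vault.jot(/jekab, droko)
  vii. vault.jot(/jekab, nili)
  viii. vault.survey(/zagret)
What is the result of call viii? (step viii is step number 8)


# 1. vault.jot(p='/zagret/fudi', c='wosti_ust') ~> created
# 2. vault.expunge(p='/zagret/fudi') ~> ok
# 3. vault.rehome(s='/gudu', d='/zagret/fudi') ~> ok
# 4. vault.jot(p='/zagret/slegris_', c='druje') ~> created
# 5. sums.plus(x='-69') ~> -69
# 6. vault.jot(p='/jekab', c='droko') ~> overwrote
# 7. vault.jot(p='/jekab', c='nili') ~> overwrote
# 8. vault.survey(p='/zagret') ~> [fudi, slegris_]

Answer: [fudi, slegris_]


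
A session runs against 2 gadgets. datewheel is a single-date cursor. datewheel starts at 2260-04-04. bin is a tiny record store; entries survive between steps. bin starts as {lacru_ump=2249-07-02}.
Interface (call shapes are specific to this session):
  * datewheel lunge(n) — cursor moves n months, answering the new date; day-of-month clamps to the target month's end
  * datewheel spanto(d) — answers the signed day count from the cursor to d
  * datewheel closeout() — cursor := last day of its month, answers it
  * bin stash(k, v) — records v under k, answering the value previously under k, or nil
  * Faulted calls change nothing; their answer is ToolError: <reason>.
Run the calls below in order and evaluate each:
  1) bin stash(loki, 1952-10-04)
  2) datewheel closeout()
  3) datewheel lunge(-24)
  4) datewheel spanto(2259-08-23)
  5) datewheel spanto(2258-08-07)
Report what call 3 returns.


~$ bin stash loki 1952-10-04
:: nil
~$ datewheel closeout
:: 2260-04-30
~$ datewheel lunge -24
:: 2258-04-30
~$ datewheel spanto 2259-08-23
:: 480
~$ datewheel spanto 2258-08-07
:: 99

Answer: 2258-04-30


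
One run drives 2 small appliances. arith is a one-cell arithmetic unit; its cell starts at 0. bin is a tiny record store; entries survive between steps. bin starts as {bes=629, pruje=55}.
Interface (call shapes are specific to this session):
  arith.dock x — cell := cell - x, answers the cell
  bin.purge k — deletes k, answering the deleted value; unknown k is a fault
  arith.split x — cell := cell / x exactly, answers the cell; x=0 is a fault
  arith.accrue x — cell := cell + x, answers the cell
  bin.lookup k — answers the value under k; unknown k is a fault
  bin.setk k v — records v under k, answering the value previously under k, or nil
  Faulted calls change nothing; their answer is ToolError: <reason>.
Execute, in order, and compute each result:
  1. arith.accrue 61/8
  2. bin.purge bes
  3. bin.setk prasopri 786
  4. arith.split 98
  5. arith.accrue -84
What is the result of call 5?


[in] accrue x: 61/8
= 61/8
[in] purge k: bes
= 629
[in] setk k: prasopri v: 786
= nil
[in] split x: 98
= 61/784
[in] accrue x: -84
= -65795/784

Answer: -65795/784


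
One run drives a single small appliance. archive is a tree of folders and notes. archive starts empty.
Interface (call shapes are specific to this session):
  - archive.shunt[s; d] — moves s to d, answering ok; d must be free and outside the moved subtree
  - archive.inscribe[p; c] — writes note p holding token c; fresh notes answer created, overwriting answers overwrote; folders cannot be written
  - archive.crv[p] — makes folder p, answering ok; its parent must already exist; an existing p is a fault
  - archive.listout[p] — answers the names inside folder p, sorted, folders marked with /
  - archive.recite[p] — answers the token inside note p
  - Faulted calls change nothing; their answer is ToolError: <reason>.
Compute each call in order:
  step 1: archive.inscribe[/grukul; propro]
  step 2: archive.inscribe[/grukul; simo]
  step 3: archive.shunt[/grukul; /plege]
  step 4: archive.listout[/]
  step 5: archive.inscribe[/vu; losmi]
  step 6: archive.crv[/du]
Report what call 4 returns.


Answer: [plege]

Derivation:
% archive.inscribe(/grukul, propro) == created
% archive.inscribe(/grukul, simo) == overwrote
% archive.shunt(/grukul, /plege) == ok
% archive.listout(/) == [plege]
% archive.inscribe(/vu, losmi) == created
% archive.crv(/du) == ok


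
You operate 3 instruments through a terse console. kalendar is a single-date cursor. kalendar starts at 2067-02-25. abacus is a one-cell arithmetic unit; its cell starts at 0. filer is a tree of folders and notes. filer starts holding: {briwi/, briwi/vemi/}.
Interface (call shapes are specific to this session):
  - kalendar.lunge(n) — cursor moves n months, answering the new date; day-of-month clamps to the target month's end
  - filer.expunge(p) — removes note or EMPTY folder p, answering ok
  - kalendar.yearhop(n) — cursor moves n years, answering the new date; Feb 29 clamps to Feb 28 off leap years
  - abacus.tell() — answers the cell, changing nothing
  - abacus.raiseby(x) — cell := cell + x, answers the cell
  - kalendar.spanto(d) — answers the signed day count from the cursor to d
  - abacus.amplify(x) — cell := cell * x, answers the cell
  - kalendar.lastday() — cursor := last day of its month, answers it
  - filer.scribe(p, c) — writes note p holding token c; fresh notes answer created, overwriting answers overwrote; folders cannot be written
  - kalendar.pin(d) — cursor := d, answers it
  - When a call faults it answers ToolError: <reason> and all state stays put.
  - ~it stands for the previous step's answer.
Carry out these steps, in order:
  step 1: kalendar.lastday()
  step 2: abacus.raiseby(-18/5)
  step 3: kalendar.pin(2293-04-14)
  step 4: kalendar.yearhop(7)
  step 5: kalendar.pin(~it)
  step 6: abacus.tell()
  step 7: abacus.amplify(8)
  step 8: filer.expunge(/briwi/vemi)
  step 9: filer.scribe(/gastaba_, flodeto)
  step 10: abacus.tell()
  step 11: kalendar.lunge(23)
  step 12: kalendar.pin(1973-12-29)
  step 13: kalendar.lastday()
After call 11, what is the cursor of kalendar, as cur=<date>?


Answer: cur=2302-03-14

Derivation:
> kalendar.lastday
  2067-02-28
> abacus.raiseby x: -18/5
  -18/5
> kalendar.pin d: 2293-04-14
  2293-04-14
> kalendar.yearhop n: 7
  2300-04-14
> kalendar.pin d: ~it
  2300-04-14
> abacus.tell
  -18/5
> abacus.amplify x: 8
  -144/5
> filer.expunge p: /briwi/vemi
  ok
> filer.scribe p: /gastaba_ c: flodeto
  created
> abacus.tell
  -144/5
> kalendar.lunge n: 23
  2302-03-14
> kalendar.pin d: 1973-12-29
  1973-12-29
> kalendar.lastday
  1973-12-31


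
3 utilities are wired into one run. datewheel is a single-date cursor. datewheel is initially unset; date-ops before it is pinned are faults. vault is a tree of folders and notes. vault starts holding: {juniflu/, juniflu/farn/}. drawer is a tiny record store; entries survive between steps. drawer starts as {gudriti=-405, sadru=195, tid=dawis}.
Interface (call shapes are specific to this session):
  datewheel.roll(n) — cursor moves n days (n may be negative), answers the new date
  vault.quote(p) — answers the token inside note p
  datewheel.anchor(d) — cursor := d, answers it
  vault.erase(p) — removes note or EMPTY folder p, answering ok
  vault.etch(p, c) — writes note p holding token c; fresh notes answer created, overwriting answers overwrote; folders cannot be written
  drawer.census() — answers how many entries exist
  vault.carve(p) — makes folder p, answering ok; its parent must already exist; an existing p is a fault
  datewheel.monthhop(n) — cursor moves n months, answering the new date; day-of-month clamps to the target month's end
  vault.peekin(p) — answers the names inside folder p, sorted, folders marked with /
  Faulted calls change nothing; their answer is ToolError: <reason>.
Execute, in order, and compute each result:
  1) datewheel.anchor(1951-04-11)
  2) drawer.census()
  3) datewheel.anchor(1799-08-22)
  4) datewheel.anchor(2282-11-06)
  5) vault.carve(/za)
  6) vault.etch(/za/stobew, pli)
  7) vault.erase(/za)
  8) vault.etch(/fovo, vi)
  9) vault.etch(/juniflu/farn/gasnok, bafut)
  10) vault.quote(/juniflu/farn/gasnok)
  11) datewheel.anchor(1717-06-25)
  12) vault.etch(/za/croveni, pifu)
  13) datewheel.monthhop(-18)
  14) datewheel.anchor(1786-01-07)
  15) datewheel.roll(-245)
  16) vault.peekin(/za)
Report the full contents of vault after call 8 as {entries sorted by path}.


I try anchor(1951-04-11), and get 1951-04-11.
I invoke census(), and see 3.
Using anchor(1799-08-22), and see 1799-08-22.
Now I run anchor(2282-11-06), yielding 2282-11-06.
Calling carve(/za), giving ok.
I call etch(/za/stobew, pli), and observe created.
Calling erase(/za), yielding ToolError: not empty.
I invoke etch(/fovo, vi), → created.
Next I call etch(/juniflu/farn/gasnok, bafut), yielding created.
Using quote(/juniflu/farn/gasnok), giving bafut.
Using anchor(1717-06-25): 1717-06-25.
I invoke etch(/za/croveni, pifu), → created.
I run monthhop(-18): 1715-12-25.
I call anchor(1786-01-07), and get 1786-01-07.
Invoking roll(-245), giving 1785-05-07.
Using peekin(/za), → [croveni, stobew].

Answer: {fovo=vi, juniflu/, juniflu/farn/, za/, za/stobew=pli}


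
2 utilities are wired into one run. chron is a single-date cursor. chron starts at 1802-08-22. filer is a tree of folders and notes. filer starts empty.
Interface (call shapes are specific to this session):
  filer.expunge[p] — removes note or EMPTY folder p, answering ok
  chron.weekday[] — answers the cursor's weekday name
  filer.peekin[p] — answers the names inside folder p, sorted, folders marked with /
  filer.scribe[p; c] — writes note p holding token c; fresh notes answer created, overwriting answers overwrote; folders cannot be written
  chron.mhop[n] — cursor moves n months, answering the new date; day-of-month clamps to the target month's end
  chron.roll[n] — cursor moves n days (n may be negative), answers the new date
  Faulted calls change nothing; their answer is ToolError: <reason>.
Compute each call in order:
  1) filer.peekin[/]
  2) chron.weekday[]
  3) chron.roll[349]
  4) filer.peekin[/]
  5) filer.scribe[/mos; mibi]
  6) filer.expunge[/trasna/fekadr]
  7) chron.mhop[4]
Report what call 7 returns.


I try filer.peekin(p→/): [].
Calling chron.weekday(), → Sunday.
Invoking chron.roll(n→349), giving 1803-08-06.
I invoke filer.peekin(p→/), and observe [].
I run filer.scribe(p→/mos, c→mibi), → created.
Next I call filer.expunge(p→/trasna/fekadr), and get ToolError: not found.
Now I run chron.mhop(n→4), giving 1803-12-06.

Answer: 1803-12-06


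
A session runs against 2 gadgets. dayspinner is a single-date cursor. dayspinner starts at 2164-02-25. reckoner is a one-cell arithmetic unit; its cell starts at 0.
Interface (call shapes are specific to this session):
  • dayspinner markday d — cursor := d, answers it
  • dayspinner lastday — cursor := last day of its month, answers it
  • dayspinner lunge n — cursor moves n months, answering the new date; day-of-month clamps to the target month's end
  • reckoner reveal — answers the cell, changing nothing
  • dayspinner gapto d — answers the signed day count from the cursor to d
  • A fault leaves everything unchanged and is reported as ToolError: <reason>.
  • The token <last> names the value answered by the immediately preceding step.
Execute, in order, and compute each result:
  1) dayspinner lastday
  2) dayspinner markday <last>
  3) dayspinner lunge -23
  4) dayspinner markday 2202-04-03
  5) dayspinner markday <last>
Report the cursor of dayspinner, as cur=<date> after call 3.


>>> dayspinner lastday
  2164-02-29
>>> dayspinner markday d='<last>'
  2164-02-29
>>> dayspinner lunge n='-23'
  2162-03-29
>>> dayspinner markday d='2202-04-03'
  2202-04-03
>>> dayspinner markday d='<last>'
  2202-04-03

Answer: cur=2162-03-29


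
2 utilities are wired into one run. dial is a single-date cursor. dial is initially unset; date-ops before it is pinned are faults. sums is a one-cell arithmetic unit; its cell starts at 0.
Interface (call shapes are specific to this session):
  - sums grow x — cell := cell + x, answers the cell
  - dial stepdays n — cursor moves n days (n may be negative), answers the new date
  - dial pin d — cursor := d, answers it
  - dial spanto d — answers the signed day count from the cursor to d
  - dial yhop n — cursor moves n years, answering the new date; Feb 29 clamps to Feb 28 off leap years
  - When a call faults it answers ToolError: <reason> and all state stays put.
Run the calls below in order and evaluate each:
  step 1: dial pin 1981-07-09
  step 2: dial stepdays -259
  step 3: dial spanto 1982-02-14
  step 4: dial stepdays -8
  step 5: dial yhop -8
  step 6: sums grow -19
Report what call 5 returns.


I use dial pin(d→1981-07-09), and get 1981-07-09.
I call dial stepdays(n→-259): 1980-10-23.
I call dial spanto(d→1982-02-14), yielding 479.
Next I call dial stepdays(n→-8), and observe 1980-10-15.
Now I run dial yhop(n→-8), yielding 1972-10-15.
Calling sums grow(x→-19), → -19.

Answer: 1972-10-15


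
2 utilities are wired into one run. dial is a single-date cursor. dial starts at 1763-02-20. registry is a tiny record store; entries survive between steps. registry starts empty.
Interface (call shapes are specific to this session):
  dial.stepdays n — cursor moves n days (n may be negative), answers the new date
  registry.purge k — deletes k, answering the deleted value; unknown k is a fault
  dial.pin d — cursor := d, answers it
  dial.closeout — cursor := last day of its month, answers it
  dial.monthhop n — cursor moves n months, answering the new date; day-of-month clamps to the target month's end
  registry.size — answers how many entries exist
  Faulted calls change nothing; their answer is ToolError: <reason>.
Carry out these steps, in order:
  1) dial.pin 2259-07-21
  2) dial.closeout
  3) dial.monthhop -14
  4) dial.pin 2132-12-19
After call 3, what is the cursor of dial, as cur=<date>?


·→ pin(d: 2259-07-21)
·← 2259-07-21
·→ closeout()
·← 2259-07-31
·→ monthhop(n: -14)
·← 2258-05-31
·→ pin(d: 2132-12-19)
·← 2132-12-19

Answer: cur=2258-05-31


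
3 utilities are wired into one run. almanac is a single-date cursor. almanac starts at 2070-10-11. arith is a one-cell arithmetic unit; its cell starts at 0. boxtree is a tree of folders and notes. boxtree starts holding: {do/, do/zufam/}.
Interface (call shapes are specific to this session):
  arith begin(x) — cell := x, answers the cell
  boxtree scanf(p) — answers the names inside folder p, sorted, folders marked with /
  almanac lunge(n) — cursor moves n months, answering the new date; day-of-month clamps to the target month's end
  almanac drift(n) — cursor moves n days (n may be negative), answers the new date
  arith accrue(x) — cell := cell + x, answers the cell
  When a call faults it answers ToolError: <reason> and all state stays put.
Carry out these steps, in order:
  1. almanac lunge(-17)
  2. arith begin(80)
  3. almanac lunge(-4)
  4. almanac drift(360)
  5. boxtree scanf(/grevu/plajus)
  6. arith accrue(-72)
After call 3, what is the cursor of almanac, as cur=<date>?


Answer: cur=2069-01-11

Derivation:
I invoke almanac lunge(-17), and see 2069-05-11.
Then arith begin(80), → 80.
Now I run almanac lunge(-4), and observe 2069-01-11.
Now I run almanac drift(360), giving 2070-01-06.
Calling boxtree scanf(/grevu/plajus), and get ToolError: not found.
I try arith accrue(-72), and get 8.
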